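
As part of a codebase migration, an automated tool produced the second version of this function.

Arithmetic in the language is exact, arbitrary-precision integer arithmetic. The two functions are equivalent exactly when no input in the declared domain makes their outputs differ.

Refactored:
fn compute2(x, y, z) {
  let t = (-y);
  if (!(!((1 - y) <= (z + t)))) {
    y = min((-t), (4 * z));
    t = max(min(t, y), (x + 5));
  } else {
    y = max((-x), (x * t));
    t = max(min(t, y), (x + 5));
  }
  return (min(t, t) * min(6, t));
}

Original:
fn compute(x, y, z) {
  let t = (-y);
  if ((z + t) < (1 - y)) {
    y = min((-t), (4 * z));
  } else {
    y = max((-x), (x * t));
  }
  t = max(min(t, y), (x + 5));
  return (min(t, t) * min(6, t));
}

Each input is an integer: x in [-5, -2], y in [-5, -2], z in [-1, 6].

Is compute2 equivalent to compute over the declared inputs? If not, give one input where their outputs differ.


There is a counterexample at x=-5, y=-5, z=-1: 0 on one side, 25 on the other.
compute: t becomes 5; next ((z + t) < (1 - y)) evaluates to true; next y becomes -5; next t becomes 0; next final value 0
compute2: t becomes 5; next (!(!((1 - y) <= (z + t)))) evaluates to false; next y becomes 5; next t becomes 5; next final value 25
verdict: not equivalent; witness: x=-5, y=-5, z=-1


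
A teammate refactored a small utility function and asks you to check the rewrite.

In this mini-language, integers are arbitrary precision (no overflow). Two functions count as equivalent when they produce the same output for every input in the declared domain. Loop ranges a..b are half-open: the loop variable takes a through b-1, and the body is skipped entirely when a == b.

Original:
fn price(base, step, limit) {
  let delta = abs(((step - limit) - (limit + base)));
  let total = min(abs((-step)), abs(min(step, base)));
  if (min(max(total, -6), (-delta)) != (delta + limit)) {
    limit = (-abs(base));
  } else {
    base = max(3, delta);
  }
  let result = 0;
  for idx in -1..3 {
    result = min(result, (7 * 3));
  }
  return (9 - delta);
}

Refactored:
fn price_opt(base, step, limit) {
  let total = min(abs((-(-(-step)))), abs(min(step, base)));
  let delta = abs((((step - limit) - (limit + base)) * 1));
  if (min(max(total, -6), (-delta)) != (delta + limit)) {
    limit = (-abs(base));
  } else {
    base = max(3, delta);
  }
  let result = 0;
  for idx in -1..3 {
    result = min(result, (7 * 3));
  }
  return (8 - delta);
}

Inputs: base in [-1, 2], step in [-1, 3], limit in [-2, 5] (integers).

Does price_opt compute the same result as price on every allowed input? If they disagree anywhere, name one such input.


These are not equivalent — on base=-1, step=-1, limit=-2 the outputs split (5 vs 4).
price: delta := 4 | total := 1 | (min(max(total, -6), (-delta)) != (delta + limit)): true | limit := -1 | result := 0 | iter idx=-1: | result := 0 | iter idx=0: | result := 0 | iter idx=1: | result := 0 | iter idx=2: | result := 0 | result 5
price_opt: total := 1 | delta := 4 | (min(max(total, -6), (-delta)) != (delta + limit)): true | limit := -1 | result := 0 | iter idx=-1: | result := 0 | iter idx=0: | result := 0 | iter idx=1: | result := 0 | iter idx=2: | result := 0 | result 4
verdict: not equivalent; witness: base=-1, step=-1, limit=-2


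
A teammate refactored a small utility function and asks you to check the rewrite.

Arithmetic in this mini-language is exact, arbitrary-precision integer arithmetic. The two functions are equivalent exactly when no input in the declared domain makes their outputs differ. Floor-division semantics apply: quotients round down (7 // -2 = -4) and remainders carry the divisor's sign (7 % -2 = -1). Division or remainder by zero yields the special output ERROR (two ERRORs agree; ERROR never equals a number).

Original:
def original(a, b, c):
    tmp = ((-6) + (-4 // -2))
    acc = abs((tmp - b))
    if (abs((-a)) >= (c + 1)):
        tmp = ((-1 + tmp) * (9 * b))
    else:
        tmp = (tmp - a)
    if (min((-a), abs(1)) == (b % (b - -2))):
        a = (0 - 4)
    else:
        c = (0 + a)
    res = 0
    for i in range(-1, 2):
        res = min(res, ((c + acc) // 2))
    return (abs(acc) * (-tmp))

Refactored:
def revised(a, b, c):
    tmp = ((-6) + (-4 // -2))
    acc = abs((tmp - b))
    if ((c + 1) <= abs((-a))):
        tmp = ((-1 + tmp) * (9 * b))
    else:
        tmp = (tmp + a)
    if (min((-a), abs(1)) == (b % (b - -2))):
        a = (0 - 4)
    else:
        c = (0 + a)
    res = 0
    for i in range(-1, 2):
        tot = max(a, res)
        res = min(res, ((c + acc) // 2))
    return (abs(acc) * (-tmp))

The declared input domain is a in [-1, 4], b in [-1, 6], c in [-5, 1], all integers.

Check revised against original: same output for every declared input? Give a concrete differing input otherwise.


These are not equivalent — on a=-1, b=-1, c=1 the outputs split (9 vs 15).
original: tmp becomes -4; next acc becomes 3; next (abs((-a)) >= (c + 1)) evaluates to false; next tmp becomes -3; next (min((-a), abs(1)) == (b % (b - -2))) evaluates to false; next c becomes -1; next res becomes 0; next at i=-1:; next res becomes 0; next at i=0:; next res becomes 0; next at i=1:; next res becomes 0; next final value 9
revised: tmp becomes -4; next acc becomes 3; next ((c + 1) <= abs((-a))) evaluates to false; next tmp becomes -5; next (min((-a), abs(1)) == (b % (b - -2))) evaluates to false; next c becomes -1; next res becomes 0; next at i=-1:; next tot becomes 0; next res becomes 0; next at i=0:; next tot becomes 0; next res becomes 0; next at i=1:; next tot becomes 0; next res becomes 0; next final value 15
verdict: not equivalent; witness: a=-1, b=-1, c=1


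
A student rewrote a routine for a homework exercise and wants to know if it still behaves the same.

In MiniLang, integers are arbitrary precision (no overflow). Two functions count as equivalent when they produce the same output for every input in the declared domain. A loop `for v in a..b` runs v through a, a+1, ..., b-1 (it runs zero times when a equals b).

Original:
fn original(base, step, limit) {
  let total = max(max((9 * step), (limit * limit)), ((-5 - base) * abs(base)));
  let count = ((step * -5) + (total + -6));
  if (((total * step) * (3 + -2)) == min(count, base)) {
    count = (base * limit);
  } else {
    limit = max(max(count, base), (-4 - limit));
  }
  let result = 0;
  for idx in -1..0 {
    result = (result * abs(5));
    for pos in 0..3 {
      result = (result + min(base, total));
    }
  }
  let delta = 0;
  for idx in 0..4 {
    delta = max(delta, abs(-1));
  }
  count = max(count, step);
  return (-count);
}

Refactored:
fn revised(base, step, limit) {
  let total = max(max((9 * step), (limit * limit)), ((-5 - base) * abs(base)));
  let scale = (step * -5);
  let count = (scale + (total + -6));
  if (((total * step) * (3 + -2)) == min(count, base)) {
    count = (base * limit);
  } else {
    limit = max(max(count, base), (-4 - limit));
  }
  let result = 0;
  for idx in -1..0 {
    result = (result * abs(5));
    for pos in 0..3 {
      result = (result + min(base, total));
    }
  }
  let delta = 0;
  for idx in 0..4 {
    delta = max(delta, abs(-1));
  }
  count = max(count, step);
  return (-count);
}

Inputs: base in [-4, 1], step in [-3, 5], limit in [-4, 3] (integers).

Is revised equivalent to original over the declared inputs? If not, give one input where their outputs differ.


Changes here: local variable names differ, and statement counts differ; the full 432-point sweep finds no disagreement.
verdict: equivalent


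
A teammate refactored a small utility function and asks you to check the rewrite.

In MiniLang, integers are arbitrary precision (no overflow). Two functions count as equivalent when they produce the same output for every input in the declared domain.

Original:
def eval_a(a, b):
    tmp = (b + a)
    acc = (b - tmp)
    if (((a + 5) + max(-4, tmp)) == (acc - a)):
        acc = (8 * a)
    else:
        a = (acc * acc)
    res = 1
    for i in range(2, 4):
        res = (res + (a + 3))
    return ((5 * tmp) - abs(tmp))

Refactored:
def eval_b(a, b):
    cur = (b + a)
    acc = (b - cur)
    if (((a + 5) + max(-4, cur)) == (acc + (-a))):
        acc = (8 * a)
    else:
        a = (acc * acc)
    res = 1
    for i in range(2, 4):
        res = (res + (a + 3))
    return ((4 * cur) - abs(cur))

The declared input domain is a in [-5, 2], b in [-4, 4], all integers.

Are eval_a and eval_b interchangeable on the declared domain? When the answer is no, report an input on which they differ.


Evaluate both at a=-5, b=-4.
eval_a: tmp := -9 | acc := 5 | (((a + 5) + max(-4, tmp)) == (acc - a)): false | a := 25 | res := 1 | iter i=2: | res := 29 | iter i=3: | res := 57 | result -54
eval_b: cur := -9 | acc := 5 | (((a + 5) + max(-4, cur)) == (acc + (-a))): false | a := 25 | res := 1 | iter i=2: | res := 29 | iter i=3: | res := 57 | result -45
-54 vs -45 — the two versions disagree here.
verdict: not equivalent; witness: a=-5, b=-4


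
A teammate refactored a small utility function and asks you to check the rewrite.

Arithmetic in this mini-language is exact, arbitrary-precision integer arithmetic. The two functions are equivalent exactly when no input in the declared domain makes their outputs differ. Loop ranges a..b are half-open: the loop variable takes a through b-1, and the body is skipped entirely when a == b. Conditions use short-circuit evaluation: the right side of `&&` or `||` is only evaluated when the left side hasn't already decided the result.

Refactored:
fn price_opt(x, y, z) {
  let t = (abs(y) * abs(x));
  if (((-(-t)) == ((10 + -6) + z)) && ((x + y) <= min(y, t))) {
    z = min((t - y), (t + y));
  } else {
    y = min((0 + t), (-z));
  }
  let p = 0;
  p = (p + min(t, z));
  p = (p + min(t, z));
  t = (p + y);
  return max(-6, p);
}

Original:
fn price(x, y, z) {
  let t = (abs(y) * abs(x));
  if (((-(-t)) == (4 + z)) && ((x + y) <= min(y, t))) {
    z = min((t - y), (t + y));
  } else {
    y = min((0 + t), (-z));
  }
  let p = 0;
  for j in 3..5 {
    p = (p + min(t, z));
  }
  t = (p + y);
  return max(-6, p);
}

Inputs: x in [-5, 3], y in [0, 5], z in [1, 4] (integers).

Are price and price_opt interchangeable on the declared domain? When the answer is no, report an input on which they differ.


The two versions differ — the changes include min/max/abs usage differs; and arithmetic usage differs; and constant usage differs; and local variable names differ; and loop structure differs.
As a probe, take x=0, y=3, z=3: price runs t = 0; (((-(-t)) == (4 + z)) && ((x + y) <= min(y, t))) -> false; y = -3; p = 0; [j=3]; p = 0; [j=4]; p = 0; t = -3; return 0; price_opt runs t = 0; (((-(-t)) == ((10 + -6) + z)) && ((x + y) <= min(y, t))) -> false; y = -3; p = 0; p = 0; p = 0; t = -3; return 0; both end at 0.
Checked all 216 inputs in the declared domain: the outputs agree on every one.
verdict: equivalent


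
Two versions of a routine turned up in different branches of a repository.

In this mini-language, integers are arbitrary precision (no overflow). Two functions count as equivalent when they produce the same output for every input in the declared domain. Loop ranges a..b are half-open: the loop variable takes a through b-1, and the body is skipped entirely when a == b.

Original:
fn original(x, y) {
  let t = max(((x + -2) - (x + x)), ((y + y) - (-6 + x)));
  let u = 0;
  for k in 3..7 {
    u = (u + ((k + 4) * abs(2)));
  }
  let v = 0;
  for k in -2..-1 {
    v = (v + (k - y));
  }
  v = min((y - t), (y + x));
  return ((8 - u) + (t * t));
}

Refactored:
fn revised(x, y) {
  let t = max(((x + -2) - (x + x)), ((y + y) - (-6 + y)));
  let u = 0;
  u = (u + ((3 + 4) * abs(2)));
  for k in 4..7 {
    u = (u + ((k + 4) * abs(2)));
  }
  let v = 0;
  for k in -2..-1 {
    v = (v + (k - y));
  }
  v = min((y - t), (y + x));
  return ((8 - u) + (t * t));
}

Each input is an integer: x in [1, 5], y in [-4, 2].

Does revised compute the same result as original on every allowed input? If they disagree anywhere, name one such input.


There is a counterexample at x=1, y=-4: -51 on one side, -56 on the other.
original: t := -3 | u := 0 | iter k=3: | u := 14 | iter k=4: | u := 30 | iter k=5: | u := 48 | iter k=6: | u := 68 | v := 0 | iter k=-2: | v := 2 | v := -3 | result -51
revised: t := 2 | u := 0 | u := 14 | iter k=4: | u := 30 | iter k=5: | u := 48 | iter k=6: | u := 68 | v := 0 | iter k=-2: | v := 2 | v := -6 | result -56
verdict: not equivalent; witness: x=1, y=-4


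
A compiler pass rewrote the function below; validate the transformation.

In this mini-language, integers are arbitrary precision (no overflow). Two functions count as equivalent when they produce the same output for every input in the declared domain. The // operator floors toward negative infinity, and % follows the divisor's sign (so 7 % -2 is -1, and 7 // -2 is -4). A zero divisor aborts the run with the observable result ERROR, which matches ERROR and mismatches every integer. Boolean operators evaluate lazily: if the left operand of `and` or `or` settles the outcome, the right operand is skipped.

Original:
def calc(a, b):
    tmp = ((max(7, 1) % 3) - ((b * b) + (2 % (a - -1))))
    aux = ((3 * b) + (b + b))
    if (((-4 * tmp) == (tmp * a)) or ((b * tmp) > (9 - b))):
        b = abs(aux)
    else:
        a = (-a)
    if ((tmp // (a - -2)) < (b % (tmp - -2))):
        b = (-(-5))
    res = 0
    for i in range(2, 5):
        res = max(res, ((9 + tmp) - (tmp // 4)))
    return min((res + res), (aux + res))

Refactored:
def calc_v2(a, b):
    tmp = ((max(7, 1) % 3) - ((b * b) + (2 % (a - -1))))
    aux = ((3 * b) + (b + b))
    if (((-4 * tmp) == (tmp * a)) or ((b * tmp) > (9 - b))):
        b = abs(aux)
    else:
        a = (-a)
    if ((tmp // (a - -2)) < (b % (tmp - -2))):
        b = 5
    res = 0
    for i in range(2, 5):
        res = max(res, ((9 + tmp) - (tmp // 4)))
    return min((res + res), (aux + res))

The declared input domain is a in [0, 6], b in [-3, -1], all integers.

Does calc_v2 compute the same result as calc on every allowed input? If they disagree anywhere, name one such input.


This is a faithful refactor — same computation, different form, but the computed results match everywhere.
Spot check at a=5, b=-1 — calc: tmp=-2, then aux=-5, then (((-4 * tmp) == (tmp * a)) or ((b * tmp) > (9 - b))) is false, then a=-5, then a zero divisor aborts: ERROR. calc_v2: tmp=-2, then aux=-5, then (((-4 * tmp) == (tmp * a)) or ((b * tmp) > (9 - b))) is false, then a=-5, then a zero divisor aborts: ERROR. Both give ERROR.
Sweeping the whole domain (21 inputs) finds no disagreement.
verdict: equivalent


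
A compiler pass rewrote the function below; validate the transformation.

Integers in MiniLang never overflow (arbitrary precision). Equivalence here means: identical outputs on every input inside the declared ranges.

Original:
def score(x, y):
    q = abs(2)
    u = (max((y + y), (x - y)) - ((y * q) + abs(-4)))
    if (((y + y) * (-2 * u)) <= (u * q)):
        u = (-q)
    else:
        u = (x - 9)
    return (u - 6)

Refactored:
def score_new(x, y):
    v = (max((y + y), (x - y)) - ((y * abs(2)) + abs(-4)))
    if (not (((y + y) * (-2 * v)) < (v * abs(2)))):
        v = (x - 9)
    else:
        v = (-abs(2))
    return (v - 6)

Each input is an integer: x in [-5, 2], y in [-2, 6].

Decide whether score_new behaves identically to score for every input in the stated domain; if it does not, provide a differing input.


At x=-2, y=-2: score gives -8, score_new gives -17.
verdict: not equivalent; witness: x=-2, y=-2


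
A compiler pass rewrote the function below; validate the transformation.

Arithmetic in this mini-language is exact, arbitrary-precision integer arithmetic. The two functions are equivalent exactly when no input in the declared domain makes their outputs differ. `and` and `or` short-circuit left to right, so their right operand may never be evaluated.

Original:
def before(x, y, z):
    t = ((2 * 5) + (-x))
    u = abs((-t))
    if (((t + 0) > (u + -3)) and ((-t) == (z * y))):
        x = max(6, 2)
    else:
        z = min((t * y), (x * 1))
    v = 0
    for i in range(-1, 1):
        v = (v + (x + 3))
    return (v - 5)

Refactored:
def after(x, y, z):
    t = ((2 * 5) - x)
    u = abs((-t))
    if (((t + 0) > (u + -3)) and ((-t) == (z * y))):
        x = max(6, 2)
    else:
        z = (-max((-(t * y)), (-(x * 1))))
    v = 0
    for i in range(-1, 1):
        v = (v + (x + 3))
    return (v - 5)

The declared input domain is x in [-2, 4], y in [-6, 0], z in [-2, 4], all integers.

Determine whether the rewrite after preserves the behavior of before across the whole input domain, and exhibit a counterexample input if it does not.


Equivalent — the differences include min/max/abs usage differs, plus arithmetic usage differs, yet no declared input distinguishes the two.
One worked example (x=-2, y=-5, z=0) — before: t becomes 12; next u becomes 12; next (((t + 0) > (u + -3)) and ((-t) == (z * y))) evaluates to false; next z becomes -60; next v becomes 0; next at i=-1:; next v becomes 1; next at i=0:; next v becomes 2; next final value -3; after: t becomes 12; next u becomes 12; next (((t + 0) > (u + -3)) and ((-t) == (z * y))) evaluates to false; next z becomes -60; next v becomes 0; next at i=-1:; next v becomes 1; next at i=0:; next v becomes 2; next final value -3; agreement on -3.
Sweeping the whole domain (343 inputs) finds no disagreement.
verdict: equivalent


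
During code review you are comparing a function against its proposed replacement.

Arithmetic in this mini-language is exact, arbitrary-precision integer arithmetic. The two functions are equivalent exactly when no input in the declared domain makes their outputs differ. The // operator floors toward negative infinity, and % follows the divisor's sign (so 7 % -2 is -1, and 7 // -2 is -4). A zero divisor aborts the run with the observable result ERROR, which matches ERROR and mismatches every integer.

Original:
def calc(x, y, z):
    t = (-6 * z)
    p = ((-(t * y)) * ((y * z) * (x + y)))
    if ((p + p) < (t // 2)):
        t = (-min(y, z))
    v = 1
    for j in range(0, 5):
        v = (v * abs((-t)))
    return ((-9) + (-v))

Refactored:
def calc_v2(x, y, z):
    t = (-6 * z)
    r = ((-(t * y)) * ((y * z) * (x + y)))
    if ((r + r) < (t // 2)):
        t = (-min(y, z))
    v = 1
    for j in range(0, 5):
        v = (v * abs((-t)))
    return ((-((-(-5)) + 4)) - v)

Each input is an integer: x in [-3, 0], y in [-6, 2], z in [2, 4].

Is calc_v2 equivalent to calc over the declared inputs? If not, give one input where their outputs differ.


Reading the diff, among the changes: constant usage differs, and arithmetic usage differs, and local variable names differ.
As a probe, take x=-1, y=-5, z=3: calc runs t becomes -18; next p becomes -8100; next ((p + p) < (t // 2)) evaluates to true; next t becomes 5; next v becomes 1; next at j=0:; next v becomes 5; next at j=1:; next v becomes 25; next at j=2:; next v becomes 125; next at j=3:; next v becomes 625; next at j=4:; next v becomes 3125; next final value -3134; calc_v2 runs t becomes -18; next r becomes -8100; next ((r + r) < (t // 2)) evaluates to true; next t becomes 5; next v becomes 1; next at j=0:; next v becomes 5; next at j=1:; next v becomes 25; next at j=2:; next v becomes 125; next at j=3:; next v becomes 625; next at j=4:; next v becomes 3125; next final value -3134; both end at -3134.
An exhaustive pass over the 108 declared inputs shows identical outputs.
verdict: equivalent


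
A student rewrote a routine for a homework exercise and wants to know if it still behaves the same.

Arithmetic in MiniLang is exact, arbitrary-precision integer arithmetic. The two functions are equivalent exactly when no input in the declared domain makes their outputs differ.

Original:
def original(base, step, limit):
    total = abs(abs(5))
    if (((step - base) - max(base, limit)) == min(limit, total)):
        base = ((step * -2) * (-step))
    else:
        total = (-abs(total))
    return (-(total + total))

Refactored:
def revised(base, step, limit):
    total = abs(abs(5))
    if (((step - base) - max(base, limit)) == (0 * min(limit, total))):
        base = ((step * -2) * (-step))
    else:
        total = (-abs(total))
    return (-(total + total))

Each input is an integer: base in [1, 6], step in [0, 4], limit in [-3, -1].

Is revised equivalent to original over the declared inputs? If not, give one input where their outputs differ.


Take base=1, step=0, limit=-2.
original: total becomes 5; next (((step - base) - max(base, limit)) == min(limit, total)) evaluates to true; next base becomes 0; next final value -10
revised: total becomes 5; next (((step - base) - max(base, limit)) == (0 * min(limit, total))) evaluates to false; next total becomes -5; next final value 10
-10 != 10, so the rewrite changes behavior.
verdict: not equivalent; witness: base=1, step=0, limit=-2


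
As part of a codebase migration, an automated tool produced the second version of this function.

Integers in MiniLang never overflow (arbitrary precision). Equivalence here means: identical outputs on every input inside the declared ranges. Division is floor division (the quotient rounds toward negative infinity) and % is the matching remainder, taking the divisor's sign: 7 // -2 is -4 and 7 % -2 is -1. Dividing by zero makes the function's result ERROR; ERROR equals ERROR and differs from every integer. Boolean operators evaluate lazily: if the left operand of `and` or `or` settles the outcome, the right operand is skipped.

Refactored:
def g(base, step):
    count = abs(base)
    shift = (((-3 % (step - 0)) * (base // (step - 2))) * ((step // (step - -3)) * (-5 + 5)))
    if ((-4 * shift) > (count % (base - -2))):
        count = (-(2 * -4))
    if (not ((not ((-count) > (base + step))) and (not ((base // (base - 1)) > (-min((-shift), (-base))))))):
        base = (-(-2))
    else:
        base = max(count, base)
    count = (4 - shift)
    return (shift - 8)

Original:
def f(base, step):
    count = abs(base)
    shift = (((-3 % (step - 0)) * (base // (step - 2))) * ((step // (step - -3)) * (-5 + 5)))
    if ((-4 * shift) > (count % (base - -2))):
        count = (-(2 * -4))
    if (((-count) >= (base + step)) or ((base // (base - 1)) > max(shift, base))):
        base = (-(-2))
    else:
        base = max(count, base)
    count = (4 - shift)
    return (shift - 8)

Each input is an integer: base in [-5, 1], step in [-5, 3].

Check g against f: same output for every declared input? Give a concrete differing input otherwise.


The rewrite breaks on base=1, step=-2, where the results are -8 and ERROR.
f: count becomes 1; next shift becomes 0; next ((-4 * shift) > (count % (base - -2))) evaluates to false; next (((-count) >= (base + step)) or ((base // (base - 1)) > max(shift, base))) evaluates to true; next base becomes 2; next count becomes 4; next final value -8
g: count becomes 1; next shift becomes 0; next ((-4 * shift) > (count % (base - -2))) evaluates to false; next hits division by zero so the output is ERROR
verdict: not equivalent; witness: base=1, step=-2


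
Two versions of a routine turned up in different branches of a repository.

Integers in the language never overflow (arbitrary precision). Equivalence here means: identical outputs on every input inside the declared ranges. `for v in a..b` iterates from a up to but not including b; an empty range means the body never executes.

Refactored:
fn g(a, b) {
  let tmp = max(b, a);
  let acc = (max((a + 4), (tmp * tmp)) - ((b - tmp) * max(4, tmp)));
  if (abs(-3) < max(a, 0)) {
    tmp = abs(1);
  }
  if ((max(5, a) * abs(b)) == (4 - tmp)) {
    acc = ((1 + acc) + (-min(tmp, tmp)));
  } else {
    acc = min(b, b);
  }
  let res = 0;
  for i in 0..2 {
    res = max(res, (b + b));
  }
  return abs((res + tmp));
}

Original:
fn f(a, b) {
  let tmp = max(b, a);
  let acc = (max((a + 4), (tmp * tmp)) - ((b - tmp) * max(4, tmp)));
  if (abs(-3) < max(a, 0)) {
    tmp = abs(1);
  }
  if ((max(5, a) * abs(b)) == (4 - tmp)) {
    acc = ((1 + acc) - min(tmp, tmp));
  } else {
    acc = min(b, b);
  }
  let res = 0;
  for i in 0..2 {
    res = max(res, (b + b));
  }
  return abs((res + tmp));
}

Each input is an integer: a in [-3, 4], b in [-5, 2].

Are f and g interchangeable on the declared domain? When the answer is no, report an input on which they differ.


Comparing the listings, the differences include: arithmetic usage differs.
As a probe, take a=1, b=0: f runs tmp=1, then acc=9, then (abs(-3) < max(a, 0)) is false, then ((max(5, a) * abs(b)) == (4 - tmp)) is false, then acc=0, then res=0, then (i=0), then res=0, then (i=1), then res=0, then returns 1; g runs tmp=1, then acc=9, then (abs(-3) < max(a, 0)) is false, then ((max(5, a) * abs(b)) == (4 - tmp)) is false, then acc=0, then res=0, then (i=0), then res=0, then (i=1), then res=0, then returns 1; both end at 1.
Every one of the 64 inputs gives matching results.
verdict: equivalent


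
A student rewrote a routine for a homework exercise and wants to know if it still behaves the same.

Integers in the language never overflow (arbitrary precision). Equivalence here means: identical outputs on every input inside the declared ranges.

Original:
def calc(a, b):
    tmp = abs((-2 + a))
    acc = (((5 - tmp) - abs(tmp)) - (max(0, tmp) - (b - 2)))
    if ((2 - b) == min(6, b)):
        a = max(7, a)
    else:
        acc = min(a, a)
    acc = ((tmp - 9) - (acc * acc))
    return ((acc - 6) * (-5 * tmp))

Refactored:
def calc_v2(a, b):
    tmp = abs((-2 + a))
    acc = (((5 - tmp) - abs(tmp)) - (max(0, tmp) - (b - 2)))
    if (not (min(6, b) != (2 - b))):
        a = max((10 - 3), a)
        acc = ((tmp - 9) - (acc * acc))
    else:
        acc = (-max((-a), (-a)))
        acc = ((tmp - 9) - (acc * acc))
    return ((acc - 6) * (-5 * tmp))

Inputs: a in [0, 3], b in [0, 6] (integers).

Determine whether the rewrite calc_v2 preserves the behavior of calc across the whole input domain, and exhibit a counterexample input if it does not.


The two versions differ — the changes include boolean connective usage differs; and arithmetic usage differs; and constant usage differs; and min/max/abs usage differs; and statement counts differ; and comparison usage differs.
Spot check at a=2, b=0 — calc: tmp = 0; acc = 3; ((2 - b) == min(6, b)) -> false; acc = 2; acc = -13; return 0. calc_v2: tmp = 0; acc = 3; (not (min(6, b) != (2 - b))) -> false; acc = 2; acc = -13; return 0. Both give 0.
An exhaustive pass over the 28 declared inputs shows identical outputs.
verdict: equivalent


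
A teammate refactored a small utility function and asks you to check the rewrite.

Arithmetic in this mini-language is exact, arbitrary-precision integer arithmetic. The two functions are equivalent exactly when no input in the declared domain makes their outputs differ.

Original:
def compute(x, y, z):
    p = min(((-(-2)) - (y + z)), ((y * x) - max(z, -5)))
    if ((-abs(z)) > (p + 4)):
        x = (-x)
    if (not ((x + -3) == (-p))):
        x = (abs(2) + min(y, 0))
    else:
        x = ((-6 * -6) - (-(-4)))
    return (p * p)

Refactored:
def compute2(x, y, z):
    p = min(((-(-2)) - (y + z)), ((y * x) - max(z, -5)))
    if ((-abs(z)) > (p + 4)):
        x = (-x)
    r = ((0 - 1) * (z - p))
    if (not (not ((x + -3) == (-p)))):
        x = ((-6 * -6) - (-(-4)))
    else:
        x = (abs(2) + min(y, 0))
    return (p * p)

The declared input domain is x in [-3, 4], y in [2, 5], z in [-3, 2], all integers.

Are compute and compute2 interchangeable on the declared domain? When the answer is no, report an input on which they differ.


This is a faithful refactor — arithmetic usage differs; and constant usage differs; and local variable names differ; and statement counts differ; and boolean connective usage differs, but the computed results match everywhere.
Spot check at x=2, y=4, z=1 — compute: p=-3, then ((-abs(z)) > (p + 4)) is false, then (not ((x + -3) == (-p))) is true, then x=2, then returns 9. compute2: p=-3, then ((-abs(z)) > (p + 4)) is false, then r=-4, then (not (not ((x + -3) == (-p)))) is false, then x=2, then returns 9. Both give 9.
Sweeping the whole domain (192 inputs) finds no disagreement.
verdict: equivalent


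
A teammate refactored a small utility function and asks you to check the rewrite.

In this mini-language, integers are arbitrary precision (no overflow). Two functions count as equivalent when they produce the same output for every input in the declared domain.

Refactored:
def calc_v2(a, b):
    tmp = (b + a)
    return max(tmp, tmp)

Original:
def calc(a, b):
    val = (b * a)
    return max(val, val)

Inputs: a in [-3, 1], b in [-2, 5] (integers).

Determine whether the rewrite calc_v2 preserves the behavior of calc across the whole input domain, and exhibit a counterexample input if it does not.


Take a=-3, b=-2.
calc: val=6, then returns 6
calc_v2: tmp=-5, then returns -5
6 != -5, so the rewrite changes behavior.
verdict: not equivalent; witness: a=-3, b=-2


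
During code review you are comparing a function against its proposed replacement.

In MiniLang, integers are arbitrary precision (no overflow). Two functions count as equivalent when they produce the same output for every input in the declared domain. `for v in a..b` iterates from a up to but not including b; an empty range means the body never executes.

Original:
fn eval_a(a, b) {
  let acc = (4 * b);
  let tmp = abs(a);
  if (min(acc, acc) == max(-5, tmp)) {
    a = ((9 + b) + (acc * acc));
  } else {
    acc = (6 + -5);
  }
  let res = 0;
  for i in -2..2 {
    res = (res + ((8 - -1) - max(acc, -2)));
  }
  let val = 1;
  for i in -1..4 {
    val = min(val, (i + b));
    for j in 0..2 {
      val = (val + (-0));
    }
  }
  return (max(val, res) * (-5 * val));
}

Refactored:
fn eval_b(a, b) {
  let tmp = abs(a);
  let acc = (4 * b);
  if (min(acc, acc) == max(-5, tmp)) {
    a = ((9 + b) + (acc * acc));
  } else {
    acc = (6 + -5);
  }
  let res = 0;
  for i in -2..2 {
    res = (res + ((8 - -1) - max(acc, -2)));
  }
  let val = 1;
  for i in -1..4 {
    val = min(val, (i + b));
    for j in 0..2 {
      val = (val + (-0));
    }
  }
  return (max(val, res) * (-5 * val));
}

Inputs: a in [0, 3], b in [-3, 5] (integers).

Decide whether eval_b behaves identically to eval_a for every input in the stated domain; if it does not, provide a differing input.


Side by side, the visible changes include: same computation, different form.
One worked example (a=2, b=4) — eval_a: acc = 16; tmp = 2; (min(acc, acc) == max(-5, tmp)) -> false; acc = 1; res = 0; [i=-2]; res = 8; [i=-1]; res = 16; [i=0]; res = 24; [i=1]; res = 32; val = 1; [i=-1]; val = 1; [j=0]; val = 1; [j=1]; val = 1; [i=0]; val = 1; [j=0]; val = 1; [j=1]; val = 1; [i=1]; val = 1; [j=0]; val = 1; [j=1]; val = 1; [i=2]; val = 1; [j=0]; val = 1; [j=1]; val = 1; [i=3]; val = 1; [j=0]; val = 1; [j=1]; val = 1; return -160; eval_b: tmp = 2; acc = 16; (min(acc, acc) == max(-5, tmp)) -> false; acc = 1; res = 0; [i=-2]; res = 8; [i=-1]; res = 16; [i=0]; res = 24; [i=1]; res = 32; val = 1; [i=-1]; val = 1; [j=0]; val = 1; [j=1]; val = 1; [i=0]; val = 1; [j=0]; val = 1; [j=1]; val = 1; [i=1]; val = 1; [j=0]; val = 1; [j=1]; val = 1; [i=2]; val = 1; [j=0]; val = 1; [j=1]; val = 1; [i=3]; val = 1; [j=0]; val = 1; [j=1]; val = 1; return -160; agreement on -160.
Checked all 36 inputs in the declared domain: the outputs agree on every one.
verdict: equivalent


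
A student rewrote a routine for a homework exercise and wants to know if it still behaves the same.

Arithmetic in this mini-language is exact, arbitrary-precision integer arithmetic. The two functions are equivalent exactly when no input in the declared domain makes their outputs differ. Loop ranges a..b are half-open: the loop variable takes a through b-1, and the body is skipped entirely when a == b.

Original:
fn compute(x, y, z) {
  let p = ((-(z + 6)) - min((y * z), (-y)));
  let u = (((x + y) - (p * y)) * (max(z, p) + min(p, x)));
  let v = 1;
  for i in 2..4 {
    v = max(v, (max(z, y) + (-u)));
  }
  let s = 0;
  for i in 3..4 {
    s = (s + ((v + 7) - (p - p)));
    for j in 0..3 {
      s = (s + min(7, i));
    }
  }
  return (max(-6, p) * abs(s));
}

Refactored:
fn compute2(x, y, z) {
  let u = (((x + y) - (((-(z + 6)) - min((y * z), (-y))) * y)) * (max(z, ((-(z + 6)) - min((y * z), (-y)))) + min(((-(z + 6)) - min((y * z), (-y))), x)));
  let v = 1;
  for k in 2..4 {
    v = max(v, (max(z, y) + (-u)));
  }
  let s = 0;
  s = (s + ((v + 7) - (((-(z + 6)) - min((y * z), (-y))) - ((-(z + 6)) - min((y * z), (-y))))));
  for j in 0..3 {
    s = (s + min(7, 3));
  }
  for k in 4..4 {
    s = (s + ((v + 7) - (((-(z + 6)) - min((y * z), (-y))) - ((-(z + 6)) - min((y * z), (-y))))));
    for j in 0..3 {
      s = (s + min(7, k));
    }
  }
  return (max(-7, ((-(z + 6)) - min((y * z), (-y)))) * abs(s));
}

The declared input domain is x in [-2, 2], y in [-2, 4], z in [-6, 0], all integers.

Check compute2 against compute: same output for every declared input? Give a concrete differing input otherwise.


Consider the input x=-2, y=-2, z=-1.
compute: p := -7 | u := 144 | v := 1 | iter i=2: | v := 1 | iter i=3: | v := 1 | s := 0 | iter i=3: | s := 8 | iter j=0: | s := 11 | iter j=1: | s := 14 | iter j=2: | s := 17 | result -102
compute2: u := 144 | v := 1 | iter k=2: | v := 1 | iter k=3: | v := 1 | s := 0 | s := 8 | iter j=0: | s := 11 | iter j=1: | s := 14 | iter j=2: | s := 17 | loop over k: empty range | result -119
-102 and -119 differ, so these are not the same function on this domain.
verdict: not equivalent; witness: x=-2, y=-2, z=-1


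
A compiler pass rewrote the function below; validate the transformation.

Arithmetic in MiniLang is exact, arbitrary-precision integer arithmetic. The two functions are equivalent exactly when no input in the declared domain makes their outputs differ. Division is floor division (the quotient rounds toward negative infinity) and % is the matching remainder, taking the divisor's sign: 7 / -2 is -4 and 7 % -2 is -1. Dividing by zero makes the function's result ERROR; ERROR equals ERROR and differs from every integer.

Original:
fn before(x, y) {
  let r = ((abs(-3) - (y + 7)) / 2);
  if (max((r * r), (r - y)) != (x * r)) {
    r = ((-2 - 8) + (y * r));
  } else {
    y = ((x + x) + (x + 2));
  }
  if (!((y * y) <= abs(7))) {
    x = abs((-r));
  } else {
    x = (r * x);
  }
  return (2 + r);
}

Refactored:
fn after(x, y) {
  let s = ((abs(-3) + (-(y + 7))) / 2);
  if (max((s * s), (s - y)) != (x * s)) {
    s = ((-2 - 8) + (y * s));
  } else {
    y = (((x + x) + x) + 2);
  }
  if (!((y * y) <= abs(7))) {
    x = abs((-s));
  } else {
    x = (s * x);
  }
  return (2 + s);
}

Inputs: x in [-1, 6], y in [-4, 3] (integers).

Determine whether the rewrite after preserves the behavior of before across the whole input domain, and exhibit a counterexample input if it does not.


Behavior is preserved: although arithmetic usage differs; and local variable names differ, the outputs never diverge.
One worked example (x=6, y=3) — before: r=-4, then (max((r * r), (r - y)) != (x * r)) is true, then r=-22, then (!((y * y) <= abs(7))) is true, then x=22, then returns -20; after: s=-4, then (max((s * s), (s - y)) != (x * s)) is true, then s=-22, then (!((y * y) <= abs(7))) is true, then x=22, then returns -20; agreement on -20.
Every one of the 64 inputs gives matching results.
verdict: equivalent


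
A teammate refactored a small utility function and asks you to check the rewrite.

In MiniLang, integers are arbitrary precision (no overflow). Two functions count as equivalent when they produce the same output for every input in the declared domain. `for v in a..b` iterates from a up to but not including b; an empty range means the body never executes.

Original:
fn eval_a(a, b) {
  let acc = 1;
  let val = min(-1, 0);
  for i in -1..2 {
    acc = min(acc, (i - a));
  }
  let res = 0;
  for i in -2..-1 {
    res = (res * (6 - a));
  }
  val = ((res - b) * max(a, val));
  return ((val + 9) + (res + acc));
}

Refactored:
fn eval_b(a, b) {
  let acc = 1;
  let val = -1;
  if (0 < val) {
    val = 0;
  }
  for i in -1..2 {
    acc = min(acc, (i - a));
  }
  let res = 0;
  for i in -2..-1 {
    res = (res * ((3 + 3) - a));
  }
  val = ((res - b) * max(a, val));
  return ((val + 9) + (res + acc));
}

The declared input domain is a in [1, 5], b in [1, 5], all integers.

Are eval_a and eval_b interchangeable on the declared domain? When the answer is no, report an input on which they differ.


Comparing the listings, the differences include: min/max/abs usage differs, and arithmetic usage differs, and constant usage differs, and comparison usage differs, and statement counts differ, and branching structure differs.
As a probe, take a=4, b=4: eval_a runs acc becomes 1; next val becomes -1; next at i=-1:; next acc becomes -5; next at i=0:; next acc becomes -5; next at i=1:; next acc becomes -5; next res becomes 0; next at i=-2:; next res becomes 0; next val becomes -16; next final value -12; eval_b runs acc becomes 1; next val becomes -1; next (0 < val) evaluates to false; next at i=-1:; next acc becomes -5; next at i=0:; next acc becomes -5; next at i=1:; next acc becomes -5; next res becomes 0; next at i=-2:; next res becomes 0; next val becomes -16; next final value -12; both end at -12.
Every one of the 25 inputs gives matching results.
verdict: equivalent


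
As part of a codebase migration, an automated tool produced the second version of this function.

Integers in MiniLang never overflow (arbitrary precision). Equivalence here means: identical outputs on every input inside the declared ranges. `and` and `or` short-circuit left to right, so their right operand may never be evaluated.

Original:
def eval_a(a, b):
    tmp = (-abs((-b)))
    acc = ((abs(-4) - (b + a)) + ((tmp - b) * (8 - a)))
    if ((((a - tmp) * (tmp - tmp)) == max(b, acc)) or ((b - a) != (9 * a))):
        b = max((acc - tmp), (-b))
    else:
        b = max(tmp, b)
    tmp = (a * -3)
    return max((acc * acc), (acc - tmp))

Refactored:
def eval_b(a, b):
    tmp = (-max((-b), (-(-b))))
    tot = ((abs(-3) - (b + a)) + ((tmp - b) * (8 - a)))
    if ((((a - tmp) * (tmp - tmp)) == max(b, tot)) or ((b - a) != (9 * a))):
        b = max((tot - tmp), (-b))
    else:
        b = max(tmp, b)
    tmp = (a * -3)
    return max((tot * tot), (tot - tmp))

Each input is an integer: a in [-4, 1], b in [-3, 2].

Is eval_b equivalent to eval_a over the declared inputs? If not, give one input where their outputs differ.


At a=-4, b=-3: eval_a gives 121, eval_b gives 100.
verdict: not equivalent; witness: a=-4, b=-3


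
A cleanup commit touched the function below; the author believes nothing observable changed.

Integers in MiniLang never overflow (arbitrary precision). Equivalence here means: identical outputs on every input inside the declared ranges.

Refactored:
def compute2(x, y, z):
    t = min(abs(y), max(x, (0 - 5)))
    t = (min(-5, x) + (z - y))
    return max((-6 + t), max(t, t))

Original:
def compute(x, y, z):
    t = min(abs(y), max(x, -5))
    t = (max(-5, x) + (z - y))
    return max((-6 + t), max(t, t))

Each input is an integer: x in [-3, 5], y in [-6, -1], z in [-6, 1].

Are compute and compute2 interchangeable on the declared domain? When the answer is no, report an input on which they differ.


Take x=-3, y=-6, z=-6.
compute: t := -3 | t := -3 | result -3
compute2: t := -3 | t := -5 | result -5
-3 and -5 differ, so these are not the same function on this domain.
verdict: not equivalent; witness: x=-3, y=-6, z=-6


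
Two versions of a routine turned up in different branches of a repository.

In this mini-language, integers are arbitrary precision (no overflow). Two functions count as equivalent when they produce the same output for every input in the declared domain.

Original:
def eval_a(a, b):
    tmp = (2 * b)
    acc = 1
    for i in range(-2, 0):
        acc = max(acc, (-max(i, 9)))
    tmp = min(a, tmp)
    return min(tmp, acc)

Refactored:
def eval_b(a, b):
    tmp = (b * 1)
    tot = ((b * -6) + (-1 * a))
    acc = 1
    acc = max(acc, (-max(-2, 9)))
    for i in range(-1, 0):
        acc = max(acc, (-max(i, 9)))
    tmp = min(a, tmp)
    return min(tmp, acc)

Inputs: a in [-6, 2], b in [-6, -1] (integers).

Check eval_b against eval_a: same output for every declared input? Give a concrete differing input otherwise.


Take a=-6, b=-6.
eval_a: tmp becomes -12; next acc becomes 1; next at i=-2:; next acc becomes 1; next at i=-1:; next acc becomes 1; next tmp becomes -12; next final value -12
eval_b: tmp becomes -6; next tot becomes 42; next acc becomes 1; next acc becomes 1; next at i=-1:; next acc becomes 1; next tmp becomes -6; next final value -6
-12 and -6 differ, so these are not the same function on this domain.
verdict: not equivalent; witness: a=-6, b=-6
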